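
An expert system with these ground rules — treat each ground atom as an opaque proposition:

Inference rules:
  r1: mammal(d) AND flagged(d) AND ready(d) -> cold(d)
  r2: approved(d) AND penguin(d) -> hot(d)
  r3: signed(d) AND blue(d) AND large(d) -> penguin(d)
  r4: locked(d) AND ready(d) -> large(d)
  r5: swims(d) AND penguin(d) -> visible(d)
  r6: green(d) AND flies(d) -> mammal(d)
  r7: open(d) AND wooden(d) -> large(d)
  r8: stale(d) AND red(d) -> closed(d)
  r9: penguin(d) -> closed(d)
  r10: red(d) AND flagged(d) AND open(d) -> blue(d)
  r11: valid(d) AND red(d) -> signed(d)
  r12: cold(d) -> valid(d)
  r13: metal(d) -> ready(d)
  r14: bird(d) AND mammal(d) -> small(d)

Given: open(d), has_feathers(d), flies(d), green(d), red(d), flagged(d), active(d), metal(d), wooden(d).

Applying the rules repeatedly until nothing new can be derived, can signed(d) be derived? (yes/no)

Round 1 fires r6, r7, r10, r13, giving mammal(d), large(d), blue(d), ready(d).
Round 2 fires r1, giving cold(d).
Round 3 fires r12, giving valid(d).
Round 4 fires r11, giving signed(d).
Round 5 fires r3, giving penguin(d).
Round 6 fires r9, giving closed(d).
signed(d) appears in round 4, so it is derivable.

yes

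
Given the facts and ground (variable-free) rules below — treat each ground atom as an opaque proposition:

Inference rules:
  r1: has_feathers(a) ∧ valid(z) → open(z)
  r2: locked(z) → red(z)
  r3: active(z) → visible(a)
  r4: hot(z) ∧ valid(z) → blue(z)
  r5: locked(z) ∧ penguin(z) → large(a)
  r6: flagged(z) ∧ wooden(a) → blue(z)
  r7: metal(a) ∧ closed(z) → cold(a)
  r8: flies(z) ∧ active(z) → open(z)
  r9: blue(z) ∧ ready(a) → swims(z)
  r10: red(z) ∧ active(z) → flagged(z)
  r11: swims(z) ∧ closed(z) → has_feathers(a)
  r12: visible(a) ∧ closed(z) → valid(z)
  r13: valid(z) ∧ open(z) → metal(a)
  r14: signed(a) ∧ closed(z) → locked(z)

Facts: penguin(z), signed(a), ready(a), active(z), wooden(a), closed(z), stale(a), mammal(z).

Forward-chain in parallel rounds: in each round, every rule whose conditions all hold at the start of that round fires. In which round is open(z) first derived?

7

Round 1: r3 [active(z) → visible(a)]; r14 [signed(a) ∧ closed(z) → locked(z)]. Adds visible(a), locked(z).
Round 2: r2 [locked(z) → red(z)]; r5 [locked(z) ∧ penguin(z) → large(a)]; r12 [visible(a) ∧ closed(z) → valid(z)]. Adds red(z), large(a), valid(z).
Round 3: r10 [red(z) ∧ active(z) → flagged(z)]. Adds flagged(z).
Round 4: r6 [flagged(z) ∧ wooden(a) → blue(z)]. Adds blue(z).
Round 5: r9 [blue(z) ∧ ready(a) → swims(z)]. Adds swims(z).
Round 6: r11 [swims(z) ∧ closed(z) → has_feathers(a)]. Adds has_feathers(a).
Round 7: r1 [has_feathers(a) ∧ valid(z) → open(z)]. Adds open(z).
open(z) first appears in round 7.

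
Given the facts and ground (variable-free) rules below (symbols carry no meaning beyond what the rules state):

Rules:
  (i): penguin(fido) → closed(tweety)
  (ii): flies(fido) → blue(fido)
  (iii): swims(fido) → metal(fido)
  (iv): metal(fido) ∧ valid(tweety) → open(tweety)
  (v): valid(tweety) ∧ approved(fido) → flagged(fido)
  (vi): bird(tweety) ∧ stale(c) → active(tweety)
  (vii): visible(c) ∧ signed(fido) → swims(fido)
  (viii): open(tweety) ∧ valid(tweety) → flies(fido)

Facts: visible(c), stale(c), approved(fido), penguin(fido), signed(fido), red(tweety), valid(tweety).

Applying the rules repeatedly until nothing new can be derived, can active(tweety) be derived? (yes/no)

Round 1: (i) [penguin(fido) → closed(tweety)]; (v) [valid(tweety) ∧ approved(fido) → flagged(fido)]; (vii) [visible(c) ∧ signed(fido) → swims(fido)]. New: closed(tweety), flagged(fido), swims(fido).
Round 2: (iii) [swims(fido) → metal(fido)]. New: metal(fido).
Round 3: (iv) [metal(fido) ∧ valid(tweety) → open(tweety)]. New: open(tweety).
Round 4: (viii) [open(tweety) ∧ valid(tweety) → flies(fido)]. New: flies(fido).
Round 5: (ii) [flies(fido) → blue(fido)]. New: blue(fido).
Fixed point reached. active(tweety) is concluded only by (vi); (vi) needs bird(tweety) (never derived).

no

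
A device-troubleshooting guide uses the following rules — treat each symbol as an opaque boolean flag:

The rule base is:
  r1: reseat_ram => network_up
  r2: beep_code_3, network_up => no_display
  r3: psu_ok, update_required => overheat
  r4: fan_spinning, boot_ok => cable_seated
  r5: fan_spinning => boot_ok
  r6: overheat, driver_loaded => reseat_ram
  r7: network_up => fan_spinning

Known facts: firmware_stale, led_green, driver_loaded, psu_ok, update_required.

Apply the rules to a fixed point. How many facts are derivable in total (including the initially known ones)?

[1] r3 [psu_ok, update_required => overheat]. ⇒ new: overheat.
[2] r6 [overheat, driver_loaded => reseat_ram]. ⇒ new: reseat_ram.
[3] r1 [reseat_ram => network_up]. ⇒ new: network_up.
[4] r7 [network_up => fan_spinning]. ⇒ new: fan_spinning.
[5] r5 [fan_spinning => boot_ok]. ⇒ new: boot_ok.
[6] r4 [fan_spinning, boot_ok => cable_seated]. ⇒ new: cable_seated.
Closure: {boot_ok, cable_seated, driver_loaded, fan_spinning, firmware_stale, led_green, network_up, overheat, psu_ok, reseat_ram, update_required} — 11 facts.

11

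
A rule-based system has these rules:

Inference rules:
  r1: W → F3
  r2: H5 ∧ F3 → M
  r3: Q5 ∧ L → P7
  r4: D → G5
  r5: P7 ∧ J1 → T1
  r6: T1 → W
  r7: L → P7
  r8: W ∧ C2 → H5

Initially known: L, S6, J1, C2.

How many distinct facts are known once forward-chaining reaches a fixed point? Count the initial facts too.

Round 1: r7 [L → P7]. Adds P7.
Round 2: r5 [P7 ∧ J1 → T1]. Adds T1.
Round 3: r6 [T1 → W]. Adds W.
Round 4: r1 [W → F3]; r8 [W ∧ C2 → H5]. Adds F3, H5.
Round 5: r2 [H5 ∧ F3 → M]. Adds M.
Closure: {C2, F3, H5, J1, L, M, P7, S6, T1, W} — 10 facts.

10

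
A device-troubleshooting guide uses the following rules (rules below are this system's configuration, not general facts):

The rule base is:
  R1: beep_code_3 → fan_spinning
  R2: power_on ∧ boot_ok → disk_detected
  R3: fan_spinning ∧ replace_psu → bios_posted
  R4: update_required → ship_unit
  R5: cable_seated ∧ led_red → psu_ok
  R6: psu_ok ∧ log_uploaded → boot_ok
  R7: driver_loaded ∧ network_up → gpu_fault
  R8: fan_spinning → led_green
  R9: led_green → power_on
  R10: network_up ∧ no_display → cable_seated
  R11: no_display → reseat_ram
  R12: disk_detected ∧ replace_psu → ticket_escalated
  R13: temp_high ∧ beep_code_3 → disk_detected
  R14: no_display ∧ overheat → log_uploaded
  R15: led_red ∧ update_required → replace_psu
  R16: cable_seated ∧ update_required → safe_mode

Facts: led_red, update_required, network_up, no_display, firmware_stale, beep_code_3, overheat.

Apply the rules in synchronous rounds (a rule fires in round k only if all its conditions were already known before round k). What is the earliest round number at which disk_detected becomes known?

Round 1 fires R1, R4, R10, R11, R14, R15, giving fan_spinning, ship_unit, cable_seated, reseat_ram, log_uploaded, replace_psu.
Round 2 fires R3, R5, R8, R16, giving bios_posted, psu_ok, led_green, safe_mode.
Round 3 fires R6, R9, giving boot_ok, power_on.
Round 4 fires R2, giving disk_detected.
disk_detected first appears in round 4.

4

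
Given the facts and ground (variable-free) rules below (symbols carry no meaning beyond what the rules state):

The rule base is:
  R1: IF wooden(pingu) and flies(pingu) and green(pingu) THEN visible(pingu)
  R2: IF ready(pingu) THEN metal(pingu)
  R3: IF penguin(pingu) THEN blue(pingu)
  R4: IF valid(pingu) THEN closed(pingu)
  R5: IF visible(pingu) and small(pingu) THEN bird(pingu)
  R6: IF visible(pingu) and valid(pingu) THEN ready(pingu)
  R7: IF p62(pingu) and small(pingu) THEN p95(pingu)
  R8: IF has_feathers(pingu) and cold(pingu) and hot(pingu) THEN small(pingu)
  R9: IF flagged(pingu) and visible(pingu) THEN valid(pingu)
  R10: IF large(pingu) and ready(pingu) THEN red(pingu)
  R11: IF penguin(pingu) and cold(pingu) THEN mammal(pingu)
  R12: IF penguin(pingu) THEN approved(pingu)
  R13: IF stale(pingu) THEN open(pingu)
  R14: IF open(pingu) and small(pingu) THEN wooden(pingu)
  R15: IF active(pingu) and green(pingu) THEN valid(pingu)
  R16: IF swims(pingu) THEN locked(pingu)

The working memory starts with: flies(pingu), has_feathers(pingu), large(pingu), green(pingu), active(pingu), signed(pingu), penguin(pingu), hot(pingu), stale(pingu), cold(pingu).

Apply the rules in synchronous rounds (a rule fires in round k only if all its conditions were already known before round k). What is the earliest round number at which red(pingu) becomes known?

Round 1: R3 [IF penguin(pingu) THEN blue(pingu)]; R8 [IF has_feathers(pingu) and cold(pingu) and hot(pingu) THEN small(pingu)]; R11 [IF penguin(pingu) and cold(pingu) THEN mammal(pingu)]; R12 [IF penguin(pingu) THEN approved(pingu)]; R13 [IF stale(pingu) THEN open(pingu)]; R15 [IF active(pingu) and green(pingu) THEN valid(pingu)]. Adds blue(pingu), small(pingu), mammal(pingu), approved(pingu), open(pingu), valid(pingu).
Round 2: R4 [IF valid(pingu) THEN closed(pingu)]; R14 [IF open(pingu) and small(pingu) THEN wooden(pingu)]. Adds closed(pingu), wooden(pingu).
Round 3: R1 [IF wooden(pingu) and flies(pingu) and green(pingu) THEN visible(pingu)]. Adds visible(pingu).
Round 4: R5 [IF visible(pingu) and small(pingu) THEN bird(pingu)]; R6 [IF visible(pingu) and valid(pingu) THEN ready(pingu)]. Adds bird(pingu), ready(pingu).
Round 5: R2 [IF ready(pingu) THEN metal(pingu)]; R10 [IF large(pingu) and ready(pingu) THEN red(pingu)]. Adds metal(pingu), red(pingu).
red(pingu) first appears in round 5.

5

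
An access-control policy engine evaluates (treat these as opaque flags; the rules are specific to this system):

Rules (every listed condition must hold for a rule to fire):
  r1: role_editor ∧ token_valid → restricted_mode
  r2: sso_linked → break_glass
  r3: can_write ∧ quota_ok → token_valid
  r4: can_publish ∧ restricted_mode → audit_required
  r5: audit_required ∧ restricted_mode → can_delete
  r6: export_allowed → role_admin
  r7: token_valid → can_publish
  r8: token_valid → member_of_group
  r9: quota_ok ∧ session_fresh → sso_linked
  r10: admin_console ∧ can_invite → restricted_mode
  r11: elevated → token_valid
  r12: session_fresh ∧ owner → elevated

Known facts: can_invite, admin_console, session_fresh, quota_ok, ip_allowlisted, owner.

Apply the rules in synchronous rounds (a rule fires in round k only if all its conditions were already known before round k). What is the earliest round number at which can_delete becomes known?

5

Round 1: r9 [quota_ok ∧ session_fresh → sso_linked]; r10 [admin_console ∧ can_invite → restricted_mode]; r12 [session_fresh ∧ owner → elevated]. Adds sso_linked, restricted_mode, elevated.
Round 2: r2 [sso_linked → break_glass]; r11 [elevated → token_valid]. Adds break_glass, token_valid.
Round 3: r7 [token_valid → can_publish]; r8 [token_valid → member_of_group]. Adds can_publish, member_of_group.
Round 4: r4 [can_publish ∧ restricted_mode → audit_required]. Adds audit_required.
Round 5: r5 [audit_required ∧ restricted_mode → can_delete]. Adds can_delete.
can_delete first appears in round 5.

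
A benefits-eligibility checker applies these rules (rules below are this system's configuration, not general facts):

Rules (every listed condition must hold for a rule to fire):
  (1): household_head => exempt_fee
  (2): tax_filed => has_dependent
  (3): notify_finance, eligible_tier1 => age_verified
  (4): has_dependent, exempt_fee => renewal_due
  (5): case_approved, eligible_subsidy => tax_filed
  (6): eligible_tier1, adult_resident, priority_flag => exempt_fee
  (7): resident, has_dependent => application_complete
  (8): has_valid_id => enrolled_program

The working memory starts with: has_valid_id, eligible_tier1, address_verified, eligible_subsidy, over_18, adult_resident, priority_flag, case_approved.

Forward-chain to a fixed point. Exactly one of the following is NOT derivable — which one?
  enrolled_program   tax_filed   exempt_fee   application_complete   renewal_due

Round 1: (5) [case_approved, eligible_subsidy => tax_filed]; (6) [eligible_tier1, adult_resident, priority_flag => exempt_fee]; (8) [has_valid_id => enrolled_program]. New: tax_filed, exempt_fee, enrolled_program.
Round 2: (2) [tax_filed => has_dependent]. New: has_dependent.
Round 3: (4) [has_dependent, exempt_fee => renewal_due]. New: renewal_due.
Derived: tax_filed (round 1), enrolled_program (round 1), exempt_fee (round 1), renewal_due (round 3). application_complete never appears in any round.

application_complete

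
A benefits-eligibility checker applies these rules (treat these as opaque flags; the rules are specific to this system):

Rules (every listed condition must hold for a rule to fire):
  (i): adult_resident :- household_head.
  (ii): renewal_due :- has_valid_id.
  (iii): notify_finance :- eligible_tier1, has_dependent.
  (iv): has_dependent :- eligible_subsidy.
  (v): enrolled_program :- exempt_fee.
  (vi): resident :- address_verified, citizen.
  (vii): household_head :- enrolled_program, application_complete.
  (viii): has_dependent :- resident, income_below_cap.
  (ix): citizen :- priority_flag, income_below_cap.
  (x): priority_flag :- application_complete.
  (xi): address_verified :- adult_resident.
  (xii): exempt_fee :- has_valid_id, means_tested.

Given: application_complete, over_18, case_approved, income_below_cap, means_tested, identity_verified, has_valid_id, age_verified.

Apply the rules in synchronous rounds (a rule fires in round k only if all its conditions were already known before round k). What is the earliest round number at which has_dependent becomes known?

Round 1: (ii) [renewal_due :- has_valid_id.]; (x) [priority_flag :- application_complete.]; (xii) [exempt_fee :- has_valid_id, means_tested.]. Adds renewal_due, priority_flag, exempt_fee.
Round 2: (v) [enrolled_program :- exempt_fee.]; (ix) [citizen :- priority_flag, income_below_cap.]. Adds enrolled_program, citizen.
Round 3: (vii) [household_head :- enrolled_program, application_complete.]. Adds household_head.
Round 4: (i) [adult_resident :- household_head.]. Adds adult_resident.
Round 5: (xi) [address_verified :- adult_resident.]. Adds address_verified.
Round 6: (vi) [resident :- address_verified, citizen.]. Adds resident.
Round 7: (viii) [has_dependent :- resident, income_below_cap.]. Adds has_dependent.
has_dependent first appears in round 7.

7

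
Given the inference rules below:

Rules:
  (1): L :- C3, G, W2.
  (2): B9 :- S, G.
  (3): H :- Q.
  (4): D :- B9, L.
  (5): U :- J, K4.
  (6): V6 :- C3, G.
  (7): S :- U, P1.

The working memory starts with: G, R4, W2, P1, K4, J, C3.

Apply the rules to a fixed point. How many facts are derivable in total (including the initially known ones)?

13

Round 1 fires (1), (5), (6), giving L, U, V6.
Round 2 fires (7), giving S.
Round 3 fires (2), giving B9.
Round 4 fires (4), giving D.
Closure: {B9, C3, D, G, J, K4, L, P1, R4, S, U, V6, W2} — 13 facts.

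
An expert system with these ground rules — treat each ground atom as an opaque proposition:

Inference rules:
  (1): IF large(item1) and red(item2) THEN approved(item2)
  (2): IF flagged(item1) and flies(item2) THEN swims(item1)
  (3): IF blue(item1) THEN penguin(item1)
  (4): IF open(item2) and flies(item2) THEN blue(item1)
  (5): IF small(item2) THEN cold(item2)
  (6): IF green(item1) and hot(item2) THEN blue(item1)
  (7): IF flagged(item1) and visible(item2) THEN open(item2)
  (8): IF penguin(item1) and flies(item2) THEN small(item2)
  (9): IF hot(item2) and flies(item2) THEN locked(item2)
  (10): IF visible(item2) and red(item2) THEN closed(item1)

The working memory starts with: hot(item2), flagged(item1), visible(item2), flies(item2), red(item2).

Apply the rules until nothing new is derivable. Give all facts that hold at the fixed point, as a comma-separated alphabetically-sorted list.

[1] (2) [IF flagged(item1) and flies(item2) THEN swims(item1)]; (7) [IF flagged(item1) and visible(item2) THEN open(item2)]; (9) [IF hot(item2) and flies(item2) THEN locked(item2)]; (10) [IF visible(item2) and red(item2) THEN closed(item1)]. ⇒ new: swims(item1), open(item2), locked(item2), closed(item1).
[2] (4) [IF open(item2) and flies(item2) THEN blue(item1)]. ⇒ new: blue(item1).
[3] (3) [IF blue(item1) THEN penguin(item1)]. ⇒ new: penguin(item1).
[4] (8) [IF penguin(item1) and flies(item2) THEN small(item2)]. ⇒ new: small(item2).
[5] (5) [IF small(item2) THEN cold(item2)]. ⇒ new: cold(item2).

blue(item1), closed(item1), cold(item2), flagged(item1), flies(item2), hot(item2), locked(item2), open(item2), penguin(item1), red(item2), small(item2), swims(item1), visible(item2)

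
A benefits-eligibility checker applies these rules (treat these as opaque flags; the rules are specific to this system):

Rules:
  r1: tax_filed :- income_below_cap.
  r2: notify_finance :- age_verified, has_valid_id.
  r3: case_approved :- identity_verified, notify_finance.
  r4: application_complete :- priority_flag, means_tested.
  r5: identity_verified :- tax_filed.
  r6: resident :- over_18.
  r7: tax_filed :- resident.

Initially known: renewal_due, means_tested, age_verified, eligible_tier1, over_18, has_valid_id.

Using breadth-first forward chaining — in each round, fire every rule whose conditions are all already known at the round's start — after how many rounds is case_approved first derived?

4

Round 1: r2 [notify_finance :- age_verified, has_valid_id.]; r6 [resident :- over_18.]. Adds notify_finance, resident.
Round 2: r7 [tax_filed :- resident.]. Adds tax_filed.
Round 3: r5 [identity_verified :- tax_filed.]. Adds identity_verified.
Round 4: r3 [case_approved :- identity_verified, notify_finance.]. Adds case_approved.
case_approved first appears in round 4.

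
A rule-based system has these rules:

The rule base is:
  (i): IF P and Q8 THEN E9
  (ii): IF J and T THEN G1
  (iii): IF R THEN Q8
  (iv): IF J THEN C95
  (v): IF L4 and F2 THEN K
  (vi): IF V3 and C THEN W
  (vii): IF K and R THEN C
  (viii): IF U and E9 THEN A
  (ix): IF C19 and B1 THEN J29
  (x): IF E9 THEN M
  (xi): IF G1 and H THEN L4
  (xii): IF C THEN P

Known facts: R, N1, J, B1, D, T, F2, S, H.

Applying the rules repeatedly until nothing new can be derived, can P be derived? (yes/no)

Round 1 fires (ii), (iii), (iv), giving G1, Q8, C95.
Round 2 fires (xi), giving L4.
Round 3 fires (v), giving K.
Round 4 fires (vii), giving C.
Round 5 fires (xii), giving P.
Round 6 fires (i), giving E9.
Round 7 fires (x), giving M.
P appears in round 5, so it is derivable.

yes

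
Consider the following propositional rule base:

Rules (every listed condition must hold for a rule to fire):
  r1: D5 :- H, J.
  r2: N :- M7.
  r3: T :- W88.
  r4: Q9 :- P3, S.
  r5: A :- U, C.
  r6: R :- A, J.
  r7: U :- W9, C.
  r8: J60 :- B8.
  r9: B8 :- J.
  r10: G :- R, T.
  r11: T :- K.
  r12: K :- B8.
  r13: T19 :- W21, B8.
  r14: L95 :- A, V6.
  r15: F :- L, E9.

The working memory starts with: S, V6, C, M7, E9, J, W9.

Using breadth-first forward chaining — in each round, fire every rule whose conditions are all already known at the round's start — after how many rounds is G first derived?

4

[1] r2 [N :- M7.]; r7 [U :- W9, C.]; r9 [B8 :- J.]. ⇒ new: N, U, B8.
[2] r5 [A :- U, C.]; r8 [J60 :- B8.]; r12 [K :- B8.]. ⇒ new: A, J60, K.
[3] r6 [R :- A, J.]; r11 [T :- K.]; r14 [L95 :- A, V6.]. ⇒ new: R, T, L95.
[4] r10 [G :- R, T.]. ⇒ new: G.
G first appears in round 4.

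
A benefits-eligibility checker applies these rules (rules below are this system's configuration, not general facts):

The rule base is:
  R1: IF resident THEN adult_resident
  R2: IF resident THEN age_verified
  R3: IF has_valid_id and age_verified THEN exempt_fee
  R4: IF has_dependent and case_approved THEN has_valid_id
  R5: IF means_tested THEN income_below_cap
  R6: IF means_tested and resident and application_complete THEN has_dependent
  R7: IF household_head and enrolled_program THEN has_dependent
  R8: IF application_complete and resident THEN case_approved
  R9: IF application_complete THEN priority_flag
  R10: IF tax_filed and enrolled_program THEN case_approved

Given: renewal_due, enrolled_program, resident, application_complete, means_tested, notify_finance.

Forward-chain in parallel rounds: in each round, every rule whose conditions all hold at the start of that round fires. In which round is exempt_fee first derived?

3

[1] R1 [IF resident THEN adult_resident]; R2 [IF resident THEN age_verified]; R5 [IF means_tested THEN income_below_cap]; R6 [IF means_tested and resident and application_complete THEN has_dependent]; R8 [IF application_complete and resident THEN case_approved]; R9 [IF application_complete THEN priority_flag]. ⇒ new: adult_resident, age_verified, income_below_cap, has_dependent, case_approved, priority_flag.
[2] R4 [IF has_dependent and case_approved THEN has_valid_id]. ⇒ new: has_valid_id.
[3] R3 [IF has_valid_id and age_verified THEN exempt_fee]. ⇒ new: exempt_fee.
exempt_fee first appears in round 3.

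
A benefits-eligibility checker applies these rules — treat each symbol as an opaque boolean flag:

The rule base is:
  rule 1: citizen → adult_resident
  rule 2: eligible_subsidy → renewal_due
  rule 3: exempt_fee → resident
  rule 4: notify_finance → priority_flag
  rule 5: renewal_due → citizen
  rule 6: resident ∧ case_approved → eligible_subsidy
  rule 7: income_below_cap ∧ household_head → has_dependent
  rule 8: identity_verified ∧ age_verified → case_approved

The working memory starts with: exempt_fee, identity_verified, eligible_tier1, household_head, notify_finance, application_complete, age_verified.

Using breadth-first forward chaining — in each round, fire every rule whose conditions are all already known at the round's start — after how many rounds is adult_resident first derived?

[1] rule 3 [exempt_fee → resident]; rule 4 [notify_finance → priority_flag]; rule 8 [identity_verified ∧ age_verified → case_approved]. ⇒ new: resident, priority_flag, case_approved.
[2] rule 6 [resident ∧ case_approved → eligible_subsidy]. ⇒ new: eligible_subsidy.
[3] rule 2 [eligible_subsidy → renewal_due]. ⇒ new: renewal_due.
[4] rule 5 [renewal_due → citizen]. ⇒ new: citizen.
[5] rule 1 [citizen → adult_resident]. ⇒ new: adult_resident.
adult_resident first appears in round 5.

5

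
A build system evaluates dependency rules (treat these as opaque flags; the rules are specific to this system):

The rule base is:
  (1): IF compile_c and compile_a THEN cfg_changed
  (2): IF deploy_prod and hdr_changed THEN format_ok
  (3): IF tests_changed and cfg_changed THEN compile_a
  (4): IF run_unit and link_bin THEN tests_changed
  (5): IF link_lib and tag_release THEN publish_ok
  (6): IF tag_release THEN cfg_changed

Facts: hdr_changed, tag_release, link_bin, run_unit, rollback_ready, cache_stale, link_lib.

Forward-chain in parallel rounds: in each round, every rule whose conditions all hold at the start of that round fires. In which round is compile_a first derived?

2

Round 1: (4) [IF run_unit and link_bin THEN tests_changed]; (5) [IF link_lib and tag_release THEN publish_ok]; (6) [IF tag_release THEN cfg_changed]. New: tests_changed, publish_ok, cfg_changed.
Round 2: (3) [IF tests_changed and cfg_changed THEN compile_a]. New: compile_a.
compile_a first appears in round 2.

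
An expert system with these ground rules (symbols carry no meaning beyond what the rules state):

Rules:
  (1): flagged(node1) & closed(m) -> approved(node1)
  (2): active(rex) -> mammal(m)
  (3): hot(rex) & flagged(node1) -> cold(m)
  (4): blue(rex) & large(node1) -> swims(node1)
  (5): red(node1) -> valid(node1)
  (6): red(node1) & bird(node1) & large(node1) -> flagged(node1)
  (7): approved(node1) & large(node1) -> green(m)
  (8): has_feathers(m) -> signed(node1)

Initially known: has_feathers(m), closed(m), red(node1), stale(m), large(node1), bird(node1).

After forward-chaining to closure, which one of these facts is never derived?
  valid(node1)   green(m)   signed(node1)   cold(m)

Round 1: (5) [red(node1) -> valid(node1)]; (6) [red(node1) & bird(node1) & large(node1) -> flagged(node1)]; (8) [has_feathers(m) -> signed(node1)]. Adds valid(node1), flagged(node1), signed(node1).
Round 2: (1) [flagged(node1) & closed(m) -> approved(node1)]. Adds approved(node1).
Round 3: (7) [approved(node1) & large(node1) -> green(m)]. Adds green(m).
Derived: signed(node1) (round 1), green(m) (round 3), valid(node1) (round 1). cold(m) never appears in any round.

cold(m)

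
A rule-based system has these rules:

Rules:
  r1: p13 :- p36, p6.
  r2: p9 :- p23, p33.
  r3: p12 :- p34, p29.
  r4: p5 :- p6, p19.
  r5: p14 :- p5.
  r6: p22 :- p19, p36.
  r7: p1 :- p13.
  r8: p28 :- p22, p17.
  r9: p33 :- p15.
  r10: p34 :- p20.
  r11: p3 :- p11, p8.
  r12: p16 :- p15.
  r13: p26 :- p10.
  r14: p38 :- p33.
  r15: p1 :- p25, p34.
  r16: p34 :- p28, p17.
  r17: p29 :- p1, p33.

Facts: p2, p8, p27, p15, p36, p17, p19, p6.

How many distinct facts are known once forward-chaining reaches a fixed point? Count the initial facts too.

Round 1 fires r1, r4, r6, r9, r12, giving p13, p5, p22, p33, p16.
Round 2 fires r5, r7, r8, r14, giving p14, p1, p28, p38.
Round 3 fires r16, r17, giving p34, p29.
Round 4 fires r3, giving p12.
Closure: {p1, p12, p13, p14, p15, p16, p17, p19, p2, p22, p27, p28, p29, p33, p34, p36, p38, p5, p6, p8} — 20 facts.

20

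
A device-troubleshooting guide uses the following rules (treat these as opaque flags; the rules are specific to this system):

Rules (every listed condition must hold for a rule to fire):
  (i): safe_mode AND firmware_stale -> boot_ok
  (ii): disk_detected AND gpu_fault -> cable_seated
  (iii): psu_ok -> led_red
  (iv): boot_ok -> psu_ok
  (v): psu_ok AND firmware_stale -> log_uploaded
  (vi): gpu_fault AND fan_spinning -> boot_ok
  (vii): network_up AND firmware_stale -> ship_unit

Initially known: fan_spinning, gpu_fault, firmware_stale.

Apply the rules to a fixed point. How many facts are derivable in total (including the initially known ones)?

Round 1 fires (vi), giving boot_ok.
Round 2 fires (iv), giving psu_ok.
Round 3 fires (iii), (v), giving led_red, log_uploaded.
Closure: {boot_ok, fan_spinning, firmware_stale, gpu_fault, led_red, log_uploaded, psu_ok} — 7 facts.

7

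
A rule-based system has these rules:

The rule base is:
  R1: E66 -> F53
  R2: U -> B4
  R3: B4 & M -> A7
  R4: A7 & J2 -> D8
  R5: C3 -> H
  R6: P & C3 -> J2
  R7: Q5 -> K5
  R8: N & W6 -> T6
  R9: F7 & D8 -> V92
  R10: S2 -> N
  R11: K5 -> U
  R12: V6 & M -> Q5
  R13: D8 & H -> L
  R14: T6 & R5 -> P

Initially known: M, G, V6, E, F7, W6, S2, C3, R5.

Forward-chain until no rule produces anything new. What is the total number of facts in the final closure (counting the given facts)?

22

Round 1: R5 [C3 -> H]; R10 [S2 -> N]; R12 [V6 & M -> Q5]. Adds H, N, Q5.
Round 2: R7 [Q5 -> K5]; R8 [N & W6 -> T6]. Adds K5, T6.
Round 3: R11 [K5 -> U]; R14 [T6 & R5 -> P]. Adds U, P.
Round 4: R2 [U -> B4]; R6 [P & C3 -> J2]. Adds B4, J2.
Round 5: R3 [B4 & M -> A7]. Adds A7.
Round 6: R4 [A7 & J2 -> D8]. Adds D8.
Round 7: R9 [F7 & D8 -> V92]; R13 [D8 & H -> L]. Adds V92, L.
Closure: {A7, B4, C3, D8, E, F7, G, H, J2, K5, L, M, N, P, Q5, R5, S2, T6, U, V6, V92, W6} — 22 facts.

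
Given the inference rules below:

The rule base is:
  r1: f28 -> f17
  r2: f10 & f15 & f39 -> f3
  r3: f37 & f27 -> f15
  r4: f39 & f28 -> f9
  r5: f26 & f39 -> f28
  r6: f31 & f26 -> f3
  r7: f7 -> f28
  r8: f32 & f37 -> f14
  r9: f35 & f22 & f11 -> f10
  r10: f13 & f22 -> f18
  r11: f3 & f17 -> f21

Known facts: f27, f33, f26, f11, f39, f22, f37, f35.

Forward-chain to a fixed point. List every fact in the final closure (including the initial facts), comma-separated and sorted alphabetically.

f10, f11, f15, f17, f21, f22, f26, f27, f28, f3, f33, f35, f37, f39, f9

Round 1: r3 [f37 & f27 -> f15]; r5 [f26 & f39 -> f28]; r9 [f35 & f22 & f11 -> f10]. Adds f15, f28, f10.
Round 2: r1 [f28 -> f17]; r2 [f10 & f15 & f39 -> f3]; r4 [f39 & f28 -> f9]. Adds f17, f3, f9.
Round 3: r11 [f3 & f17 -> f21]. Adds f21.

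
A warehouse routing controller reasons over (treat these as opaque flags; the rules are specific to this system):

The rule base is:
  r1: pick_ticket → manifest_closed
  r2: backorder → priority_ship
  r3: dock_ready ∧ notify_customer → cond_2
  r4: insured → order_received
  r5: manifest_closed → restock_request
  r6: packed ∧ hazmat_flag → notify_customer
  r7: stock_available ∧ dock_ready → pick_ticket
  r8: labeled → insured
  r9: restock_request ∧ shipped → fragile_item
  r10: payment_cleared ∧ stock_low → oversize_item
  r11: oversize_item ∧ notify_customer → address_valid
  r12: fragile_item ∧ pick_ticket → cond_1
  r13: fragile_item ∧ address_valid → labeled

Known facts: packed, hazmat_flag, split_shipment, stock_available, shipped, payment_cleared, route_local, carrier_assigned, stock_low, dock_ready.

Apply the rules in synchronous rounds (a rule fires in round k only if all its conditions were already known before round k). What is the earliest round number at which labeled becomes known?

5

Round 1: r6 [packed ∧ hazmat_flag → notify_customer]; r7 [stock_available ∧ dock_ready → pick_ticket]; r10 [payment_cleared ∧ stock_low → oversize_item]. Adds notify_customer, pick_ticket, oversize_item.
Round 2: r1 [pick_ticket → manifest_closed]; r3 [dock_ready ∧ notify_customer → cond_2]; r11 [oversize_item ∧ notify_customer → address_valid]. Adds manifest_closed, cond_2, address_valid.
Round 3: r5 [manifest_closed → restock_request]. Adds restock_request.
Round 4: r9 [restock_request ∧ shipped → fragile_item]. Adds fragile_item.
Round 5: r12 [fragile_item ∧ pick_ticket → cond_1]; r13 [fragile_item ∧ address_valid → labeled]. Adds cond_1, labeled.
labeled first appears in round 5.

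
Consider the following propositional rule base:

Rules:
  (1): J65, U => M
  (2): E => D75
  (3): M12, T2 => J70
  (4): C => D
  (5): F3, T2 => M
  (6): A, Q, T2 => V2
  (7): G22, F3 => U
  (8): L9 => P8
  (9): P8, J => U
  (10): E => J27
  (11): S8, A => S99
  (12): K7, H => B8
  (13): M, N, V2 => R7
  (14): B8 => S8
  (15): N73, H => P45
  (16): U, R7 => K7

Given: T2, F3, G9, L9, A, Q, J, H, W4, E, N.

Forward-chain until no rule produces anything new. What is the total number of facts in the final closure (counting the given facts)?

22

[1] (2) [E => D75]; (5) [F3, T2 => M]; (6) [A, Q, T2 => V2]; (8) [L9 => P8]; (10) [E => J27]. ⇒ new: D75, M, V2, P8, J27.
[2] (9) [P8, J => U]; (13) [M, N, V2 => R7]. ⇒ new: U, R7.
[3] (16) [U, R7 => K7]. ⇒ new: K7.
[4] (12) [K7, H => B8]. ⇒ new: B8.
[5] (14) [B8 => S8]. ⇒ new: S8.
[6] (11) [S8, A => S99]. ⇒ new: S99.
Closure: {A, B8, D75, E, F3, G9, H, J, J27, K7, L9, M, N, P8, Q, R7, S8, S99, T2, U, V2, W4} — 22 facts.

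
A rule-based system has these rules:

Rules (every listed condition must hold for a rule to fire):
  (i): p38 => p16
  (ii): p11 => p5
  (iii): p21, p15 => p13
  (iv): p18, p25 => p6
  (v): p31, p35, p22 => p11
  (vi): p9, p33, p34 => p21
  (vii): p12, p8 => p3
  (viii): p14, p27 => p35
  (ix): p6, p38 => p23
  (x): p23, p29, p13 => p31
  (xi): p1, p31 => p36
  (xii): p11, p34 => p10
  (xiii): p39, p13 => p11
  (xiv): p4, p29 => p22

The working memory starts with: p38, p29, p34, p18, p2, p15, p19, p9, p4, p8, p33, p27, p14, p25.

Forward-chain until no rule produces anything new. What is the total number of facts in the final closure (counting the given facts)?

25

Round 1: (i) [p38 => p16]; (iv) [p18, p25 => p6]; (vi) [p9, p33, p34 => p21]; (viii) [p14, p27 => p35]; (xiv) [p4, p29 => p22]. Adds p16, p6, p21, p35, p22.
Round 2: (iii) [p21, p15 => p13]; (ix) [p6, p38 => p23]. Adds p13, p23.
Round 3: (x) [p23, p29, p13 => p31]. Adds p31.
Round 4: (v) [p31, p35, p22 => p11]. Adds p11.
Round 5: (ii) [p11 => p5]; (xii) [p11, p34 => p10]. Adds p5, p10.
Closure: {p10, p11, p13, p14, p15, p16, p18, p19, p2, p21, p22, p23, p25, p27, p29, p31, p33, p34, p35, p38, p4, p5, p6, p8, p9} — 25 facts.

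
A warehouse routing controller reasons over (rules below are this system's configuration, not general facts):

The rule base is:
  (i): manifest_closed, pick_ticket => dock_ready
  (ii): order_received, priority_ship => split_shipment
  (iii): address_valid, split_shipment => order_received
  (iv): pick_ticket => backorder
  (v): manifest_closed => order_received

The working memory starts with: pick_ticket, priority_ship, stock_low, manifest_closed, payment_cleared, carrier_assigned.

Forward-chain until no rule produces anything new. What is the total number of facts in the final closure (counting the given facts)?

Round 1 — (i), (iv), (v), derive dock_ready, backorder, order_received.
Round 2 — (ii), derive split_shipment.
Closure: {backorder, carrier_assigned, dock_ready, manifest_closed, order_received, payment_cleared, pick_ticket, priority_ship, split_shipment, stock_low} — 10 facts.

10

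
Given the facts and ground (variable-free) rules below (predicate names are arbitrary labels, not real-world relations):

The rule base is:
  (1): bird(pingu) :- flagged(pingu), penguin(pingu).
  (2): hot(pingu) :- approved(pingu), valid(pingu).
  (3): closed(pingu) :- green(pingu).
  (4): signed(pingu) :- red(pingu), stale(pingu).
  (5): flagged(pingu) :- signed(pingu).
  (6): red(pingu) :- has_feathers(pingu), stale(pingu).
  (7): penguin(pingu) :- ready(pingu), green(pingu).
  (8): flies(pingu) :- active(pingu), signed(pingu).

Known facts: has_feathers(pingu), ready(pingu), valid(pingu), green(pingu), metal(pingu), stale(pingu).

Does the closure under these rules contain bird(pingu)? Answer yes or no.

[1] (3) [closed(pingu) :- green(pingu).]; (6) [red(pingu) :- has_feathers(pingu), stale(pingu).]; (7) [penguin(pingu) :- ready(pingu), green(pingu).]. ⇒ new: closed(pingu), red(pingu), penguin(pingu).
[2] (4) [signed(pingu) :- red(pingu), stale(pingu).]. ⇒ new: signed(pingu).
[3] (5) [flagged(pingu) :- signed(pingu).]. ⇒ new: flagged(pingu).
[4] (1) [bird(pingu) :- flagged(pingu), penguin(pingu).]. ⇒ new: bird(pingu).
bird(pingu) appears in round 4, so it is derivable.

yes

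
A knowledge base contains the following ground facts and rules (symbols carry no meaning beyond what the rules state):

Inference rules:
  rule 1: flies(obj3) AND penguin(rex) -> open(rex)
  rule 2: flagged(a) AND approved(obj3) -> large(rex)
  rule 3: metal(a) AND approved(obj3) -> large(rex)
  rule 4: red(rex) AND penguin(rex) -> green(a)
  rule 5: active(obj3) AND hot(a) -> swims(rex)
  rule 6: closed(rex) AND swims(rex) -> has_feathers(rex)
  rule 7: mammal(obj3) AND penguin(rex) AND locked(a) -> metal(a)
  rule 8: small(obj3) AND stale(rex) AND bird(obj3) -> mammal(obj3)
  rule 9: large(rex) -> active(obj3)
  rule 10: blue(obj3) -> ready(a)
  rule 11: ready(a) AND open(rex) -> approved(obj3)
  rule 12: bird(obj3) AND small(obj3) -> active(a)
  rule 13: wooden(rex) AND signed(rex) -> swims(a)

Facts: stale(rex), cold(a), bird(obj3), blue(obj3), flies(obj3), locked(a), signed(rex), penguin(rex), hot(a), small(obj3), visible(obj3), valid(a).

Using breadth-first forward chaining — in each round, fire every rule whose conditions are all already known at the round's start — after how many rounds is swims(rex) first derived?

Round 1: rule 1 [flies(obj3) AND penguin(rex) -> open(rex)]; rule 8 [small(obj3) AND stale(rex) AND bird(obj3) -> mammal(obj3)]; rule 10 [blue(obj3) -> ready(a)]; rule 12 [bird(obj3) AND small(obj3) -> active(a)]. New: open(rex), mammal(obj3), ready(a), active(a).
Round 2: rule 7 [mammal(obj3) AND penguin(rex) AND locked(a) -> metal(a)]; rule 11 [ready(a) AND open(rex) -> approved(obj3)]. New: metal(a), approved(obj3).
Round 3: rule 3 [metal(a) AND approved(obj3) -> large(rex)]. New: large(rex).
Round 4: rule 9 [large(rex) -> active(obj3)]. New: active(obj3).
Round 5: rule 5 [active(obj3) AND hot(a) -> swims(rex)]. New: swims(rex).
swims(rex) first appears in round 5.

5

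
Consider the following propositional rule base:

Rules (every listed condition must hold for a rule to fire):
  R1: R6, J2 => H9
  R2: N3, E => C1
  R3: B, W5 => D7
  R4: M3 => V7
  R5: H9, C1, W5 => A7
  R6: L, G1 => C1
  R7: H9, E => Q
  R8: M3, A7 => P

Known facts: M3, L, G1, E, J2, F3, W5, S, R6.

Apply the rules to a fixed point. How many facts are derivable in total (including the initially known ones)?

Round 1: R1 [R6, J2 => H9]; R4 [M3 => V7]; R6 [L, G1 => C1]. Adds H9, V7, C1.
Round 2: R5 [H9, C1, W5 => A7]; R7 [H9, E => Q]. Adds A7, Q.
Round 3: R8 [M3, A7 => P]. Adds P.
Closure: {A7, C1, E, F3, G1, H9, J2, L, M3, P, Q, R6, S, V7, W5} — 15 facts.

15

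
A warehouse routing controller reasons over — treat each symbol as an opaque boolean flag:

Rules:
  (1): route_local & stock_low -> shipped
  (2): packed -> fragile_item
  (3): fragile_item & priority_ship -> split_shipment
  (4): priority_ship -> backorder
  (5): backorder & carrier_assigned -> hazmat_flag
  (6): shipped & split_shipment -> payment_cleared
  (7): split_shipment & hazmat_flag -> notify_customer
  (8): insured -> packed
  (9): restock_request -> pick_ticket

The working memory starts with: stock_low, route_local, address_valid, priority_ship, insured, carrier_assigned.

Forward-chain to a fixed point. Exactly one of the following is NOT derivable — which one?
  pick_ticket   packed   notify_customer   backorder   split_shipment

Round 1: (1) [route_local & stock_low -> shipped]; (4) [priority_ship -> backorder]; (8) [insured -> packed]. New: shipped, backorder, packed.
Round 2: (2) [packed -> fragile_item]; (5) [backorder & carrier_assigned -> hazmat_flag]. New: fragile_item, hazmat_flag.
Round 3: (3) [fragile_item & priority_ship -> split_shipment]. New: split_shipment.
Round 4: (6) [shipped & split_shipment -> payment_cleared]; (7) [split_shipment & hazmat_flag -> notify_customer]. New: payment_cleared, notify_customer.
Derived: split_shipment (round 3), notify_customer (round 4), backorder (round 1), packed (round 1). pick_ticket never appears in any round.

pick_ticket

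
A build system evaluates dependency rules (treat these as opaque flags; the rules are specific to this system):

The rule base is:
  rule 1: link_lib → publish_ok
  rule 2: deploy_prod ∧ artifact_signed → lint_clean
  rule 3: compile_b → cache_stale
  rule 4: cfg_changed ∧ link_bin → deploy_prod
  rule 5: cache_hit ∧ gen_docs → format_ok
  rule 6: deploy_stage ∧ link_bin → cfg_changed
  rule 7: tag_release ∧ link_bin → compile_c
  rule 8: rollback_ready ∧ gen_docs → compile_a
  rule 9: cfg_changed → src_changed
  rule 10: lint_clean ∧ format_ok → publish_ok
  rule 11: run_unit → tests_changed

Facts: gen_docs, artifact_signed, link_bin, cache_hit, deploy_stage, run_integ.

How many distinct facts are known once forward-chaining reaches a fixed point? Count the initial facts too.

Round 1 fires rule 5, rule 6, giving format_ok, cfg_changed.
Round 2 fires rule 4, rule 9, giving deploy_prod, src_changed.
Round 3 fires rule 2, giving lint_clean.
Round 4 fires rule 10, giving publish_ok.
Closure: {artifact_signed, cache_hit, cfg_changed, deploy_prod, deploy_stage, format_ok, gen_docs, link_bin, lint_clean, publish_ok, run_integ, src_changed} — 12 facts.

12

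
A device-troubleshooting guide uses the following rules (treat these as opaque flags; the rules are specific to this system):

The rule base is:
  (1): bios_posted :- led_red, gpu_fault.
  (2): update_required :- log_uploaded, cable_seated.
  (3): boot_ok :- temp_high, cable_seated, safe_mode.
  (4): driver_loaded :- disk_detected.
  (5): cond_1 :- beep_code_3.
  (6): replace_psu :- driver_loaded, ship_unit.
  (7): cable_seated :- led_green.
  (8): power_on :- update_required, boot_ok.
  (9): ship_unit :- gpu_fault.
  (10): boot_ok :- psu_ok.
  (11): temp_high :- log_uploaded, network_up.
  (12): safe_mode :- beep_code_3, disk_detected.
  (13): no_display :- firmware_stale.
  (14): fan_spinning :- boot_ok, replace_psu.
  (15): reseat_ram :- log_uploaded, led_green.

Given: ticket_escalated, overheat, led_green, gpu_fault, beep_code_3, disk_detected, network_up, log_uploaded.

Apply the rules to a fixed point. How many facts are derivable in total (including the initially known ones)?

Round 1: (4) [driver_loaded :- disk_detected.]; (5) [cond_1 :- beep_code_3.]; (7) [cable_seated :- led_green.]; (9) [ship_unit :- gpu_fault.]; (11) [temp_high :- log_uploaded, network_up.]; (12) [safe_mode :- beep_code_3, disk_detected.]; (15) [reseat_ram :- log_uploaded, led_green.]. Adds driver_loaded, cond_1, cable_seated, ship_unit, temp_high, safe_mode, reseat_ram.
Round 2: (2) [update_required :- log_uploaded, cable_seated.]; (3) [boot_ok :- temp_high, cable_seated, safe_mode.]; (6) [replace_psu :- driver_loaded, ship_unit.]. Adds update_required, boot_ok, replace_psu.
Round 3: (8) [power_on :- update_required, boot_ok.]; (14) [fan_spinning :- boot_ok, replace_psu.]. Adds power_on, fan_spinning.
Closure: {beep_code_3, boot_ok, cable_seated, cond_1, disk_detected, driver_loaded, fan_spinning, gpu_fault, led_green, log_uploaded, network_up, overheat, power_on, replace_psu, reseat_ram, safe_mode, ship_unit, temp_high, ticket_escalated, update_required} — 20 facts.

20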